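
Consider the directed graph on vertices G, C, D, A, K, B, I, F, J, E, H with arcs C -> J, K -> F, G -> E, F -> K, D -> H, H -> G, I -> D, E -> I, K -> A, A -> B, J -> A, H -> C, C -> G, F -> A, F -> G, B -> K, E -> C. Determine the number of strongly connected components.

1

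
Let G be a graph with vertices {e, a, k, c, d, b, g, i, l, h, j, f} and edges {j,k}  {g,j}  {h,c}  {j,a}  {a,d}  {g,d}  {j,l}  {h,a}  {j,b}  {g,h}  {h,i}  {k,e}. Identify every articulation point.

Removing h increases the component count from 2 to 4, so h is a cut vertex.
Removing j increases the component count from 2 to 5, so j is a cut vertex.
Removing k increases the component count from 2 to 3, so k is a cut vertex.
By contrast removing g leaves 2 components; it is not a cut vertex. No other vertex is a cut vertex either.

h, j, k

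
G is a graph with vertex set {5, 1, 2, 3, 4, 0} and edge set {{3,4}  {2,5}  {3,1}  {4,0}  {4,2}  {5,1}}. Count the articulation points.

1

Removing 4 increases the component count from 1 to 2, so 4 is a cut vertex.
By contrast removing 5 leaves 1 component; it is not a cut vertex. No other vertex is a cut vertex either.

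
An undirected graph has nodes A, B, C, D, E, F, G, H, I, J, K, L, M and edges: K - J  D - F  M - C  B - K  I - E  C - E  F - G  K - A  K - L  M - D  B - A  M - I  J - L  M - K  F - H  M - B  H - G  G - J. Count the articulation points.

Removing M increases the component count from 1 to 2, so M is a cut vertex.
By contrast removing I leaves 1 component; it is not a cut vertex. No other vertex is a cut vertex either.

1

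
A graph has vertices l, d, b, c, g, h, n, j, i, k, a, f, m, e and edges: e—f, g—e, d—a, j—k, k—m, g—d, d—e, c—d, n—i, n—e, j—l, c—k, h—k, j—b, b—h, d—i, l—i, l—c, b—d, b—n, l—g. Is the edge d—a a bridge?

Removing d—a leaves no path between d and a: the component count goes from 1 to 2. So it is a bridge.

Yes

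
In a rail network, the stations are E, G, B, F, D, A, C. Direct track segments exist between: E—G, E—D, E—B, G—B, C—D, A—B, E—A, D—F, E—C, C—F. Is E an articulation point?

Deleting E raises the number of components from 1 to 2, so E is a cut vertex.

Yes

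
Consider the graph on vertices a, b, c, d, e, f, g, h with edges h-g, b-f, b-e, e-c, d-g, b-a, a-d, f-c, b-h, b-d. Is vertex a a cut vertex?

No

Deleting a leaves 1 component (was 1) (its neighbors b, d remain connected to each other), so a is not a cut vertex.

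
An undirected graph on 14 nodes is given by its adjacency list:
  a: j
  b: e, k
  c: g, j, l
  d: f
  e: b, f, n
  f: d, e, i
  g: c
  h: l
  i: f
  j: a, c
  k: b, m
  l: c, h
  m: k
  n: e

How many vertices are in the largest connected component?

Starting from a we can reach a, c, g, h, j, l. That is one component of size 6.
Starting from b we can reach b, d, e, f, i, k, m, n. That is one component of size 8.
The largest has 8 vertices.

8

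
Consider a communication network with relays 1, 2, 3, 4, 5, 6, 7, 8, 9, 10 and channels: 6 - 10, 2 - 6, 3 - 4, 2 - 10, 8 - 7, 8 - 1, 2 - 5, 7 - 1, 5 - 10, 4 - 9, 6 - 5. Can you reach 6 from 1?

No

The component containing 1 is {1, 7, 8}, and 6 is not in it.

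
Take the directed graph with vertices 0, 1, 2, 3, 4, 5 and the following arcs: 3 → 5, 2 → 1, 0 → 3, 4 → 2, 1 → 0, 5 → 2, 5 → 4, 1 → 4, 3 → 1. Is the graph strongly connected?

From 1 we can reach every vertex (0, 1, 2, 3, 4, 5), and every vertex can reach 1 (0, 1, 2, 3, 4, 5). So the whole graph is one strongly connected component.

Yes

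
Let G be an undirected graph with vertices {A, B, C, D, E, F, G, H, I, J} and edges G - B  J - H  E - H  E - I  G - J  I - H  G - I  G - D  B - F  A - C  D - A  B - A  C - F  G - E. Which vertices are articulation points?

Removing G increases the component count from 1 to 2, so G is a cut vertex.
By contrast removing F leaves 1 component; it is not a cut vertex. No other vertex is a cut vertex either.

G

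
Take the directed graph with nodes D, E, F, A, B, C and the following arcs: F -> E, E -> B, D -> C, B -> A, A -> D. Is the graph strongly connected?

There is no directed path from B to F, so the graph is not strongly connected.

No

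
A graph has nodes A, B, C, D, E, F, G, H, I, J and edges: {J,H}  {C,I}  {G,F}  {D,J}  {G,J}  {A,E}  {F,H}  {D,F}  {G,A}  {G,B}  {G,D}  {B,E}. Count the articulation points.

1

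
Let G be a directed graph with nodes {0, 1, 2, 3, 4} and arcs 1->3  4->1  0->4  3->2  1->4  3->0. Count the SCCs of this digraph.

2

{0, 1, 3, 4} are all mutually reachable — one SCC of size 4.
{2} is an SCC by itself.
That gives 2 strongly connected components.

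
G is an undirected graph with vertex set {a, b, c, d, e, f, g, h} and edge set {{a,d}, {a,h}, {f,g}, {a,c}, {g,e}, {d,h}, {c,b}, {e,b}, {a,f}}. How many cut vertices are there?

1

Removing a increases the component count from 1 to 2, so a is a cut vertex.
By contrast removing b leaves 1 component; it is not a cut vertex. No other vertex is a cut vertex either.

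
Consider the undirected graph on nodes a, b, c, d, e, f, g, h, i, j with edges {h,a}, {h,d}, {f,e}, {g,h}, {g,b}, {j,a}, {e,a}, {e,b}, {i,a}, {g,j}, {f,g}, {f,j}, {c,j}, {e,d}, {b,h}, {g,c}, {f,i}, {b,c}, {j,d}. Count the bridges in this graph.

0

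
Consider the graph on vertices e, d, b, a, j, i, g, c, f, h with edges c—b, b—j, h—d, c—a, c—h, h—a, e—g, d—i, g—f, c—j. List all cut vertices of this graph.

Removing c increases the component count from 2 to 3, so c is a cut vertex.
Removing d increases the component count from 2 to 3, so d is a cut vertex.
Removing g increases the component count from 2 to 3, so g is a cut vertex.
Likewise h is a cut vertex.
By contrast removing e leaves 2 components; it is not a cut vertex. No other vertex is a cut vertex either.

c, d, g, h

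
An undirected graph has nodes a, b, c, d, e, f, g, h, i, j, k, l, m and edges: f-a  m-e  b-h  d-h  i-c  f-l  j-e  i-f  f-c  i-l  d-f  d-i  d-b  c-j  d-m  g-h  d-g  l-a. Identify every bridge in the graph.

The edges on the cycle d-g-h-d are not bridges since each lies on that cycle.
Every edge lies on some cycle, so there are no bridges.

none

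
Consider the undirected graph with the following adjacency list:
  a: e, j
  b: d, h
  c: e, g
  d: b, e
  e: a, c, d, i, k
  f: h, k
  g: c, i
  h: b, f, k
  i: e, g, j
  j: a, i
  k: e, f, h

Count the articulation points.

1

Removing e increases the component count from 1 to 2, so e is a cut vertex.
By contrast removing c leaves 1 component; it is not a cut vertex. No other vertex is a cut vertex either.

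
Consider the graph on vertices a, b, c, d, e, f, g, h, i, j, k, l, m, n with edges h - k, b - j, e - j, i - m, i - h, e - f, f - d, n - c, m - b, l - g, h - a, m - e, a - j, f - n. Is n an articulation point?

Yes

Deleting n raises the number of components from 2 to 3, so n is a cut vertex.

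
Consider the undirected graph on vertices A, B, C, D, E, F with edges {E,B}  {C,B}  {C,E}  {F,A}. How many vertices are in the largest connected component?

3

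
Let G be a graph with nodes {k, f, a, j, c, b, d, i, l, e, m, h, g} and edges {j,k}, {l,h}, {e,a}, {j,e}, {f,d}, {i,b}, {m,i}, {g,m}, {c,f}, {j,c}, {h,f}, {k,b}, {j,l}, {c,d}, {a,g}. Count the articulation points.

Removing j increases the component count from 1 to 2, so j is a cut vertex.
By contrast removing e leaves 1 component; it is not a cut vertex. No other vertex is a cut vertex either.

1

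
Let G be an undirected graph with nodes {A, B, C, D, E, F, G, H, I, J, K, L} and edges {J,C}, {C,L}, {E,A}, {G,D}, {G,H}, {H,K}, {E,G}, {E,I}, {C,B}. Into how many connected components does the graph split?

3

F is isolated — a component by itself.
Starting from B we can reach B, C, J, L. That is one component of size 4.
Starting from A we can reach A, D, E, G, H, I, K. That is one component of size 7.
Total: 3 components.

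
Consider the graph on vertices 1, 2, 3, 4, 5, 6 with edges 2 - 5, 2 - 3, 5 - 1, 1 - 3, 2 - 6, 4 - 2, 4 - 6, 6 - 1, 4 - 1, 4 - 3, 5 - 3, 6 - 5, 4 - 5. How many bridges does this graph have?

0

The edges on the cycle 4-2-6-4 are not bridges since each lies on that cycle.
Every edge lies on some cycle, so there are no bridges.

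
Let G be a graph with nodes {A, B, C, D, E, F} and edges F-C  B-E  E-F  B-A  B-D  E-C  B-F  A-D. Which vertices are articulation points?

B

Removing B increases the component count from 1 to 2, so B is a cut vertex.
By contrast removing A leaves 1 component; it is not a cut vertex. No other vertex is a cut vertex either.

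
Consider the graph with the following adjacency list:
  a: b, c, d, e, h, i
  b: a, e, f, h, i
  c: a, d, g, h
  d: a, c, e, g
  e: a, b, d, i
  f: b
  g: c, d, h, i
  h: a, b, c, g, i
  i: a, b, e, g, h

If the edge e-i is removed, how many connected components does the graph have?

e and i are still connected via e-b-i, so the component count stays at 1.

1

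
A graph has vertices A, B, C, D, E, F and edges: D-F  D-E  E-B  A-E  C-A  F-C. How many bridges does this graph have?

The edges on the cycle D-F-C-A-E-D are not bridges since each lies on that cycle.
But removing E-B disconnects E from B — this is a bridge.

1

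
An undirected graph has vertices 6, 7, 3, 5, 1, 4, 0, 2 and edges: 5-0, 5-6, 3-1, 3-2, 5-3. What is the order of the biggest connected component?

6

7 is isolated — a component by itself.
4 is isolated — a component by itself.
Starting from 0 we can reach 0, 1, 2, 3, 5, 6. That is one component of size 6.
The largest has 6 vertices.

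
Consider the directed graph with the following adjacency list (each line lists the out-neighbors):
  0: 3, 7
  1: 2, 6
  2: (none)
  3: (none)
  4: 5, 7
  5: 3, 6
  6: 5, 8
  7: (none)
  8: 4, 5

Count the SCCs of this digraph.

{4, 5, 6, 8} are all mutually reachable — one SCC of size 4.
{7} is an SCC by itself.
{1} is an SCC by itself.
{2} is an SCC by itself.
{3} is an SCC by itself.
(and 1 more singleton SCC)
That gives 6 strongly connected components.

6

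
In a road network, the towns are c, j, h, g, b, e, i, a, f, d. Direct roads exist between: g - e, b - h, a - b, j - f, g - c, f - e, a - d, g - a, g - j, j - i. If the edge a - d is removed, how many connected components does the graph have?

2

Before removal there is 1 component.
a - d is a bridge — removing it separates a's side from d's side.
After removal: 2 components.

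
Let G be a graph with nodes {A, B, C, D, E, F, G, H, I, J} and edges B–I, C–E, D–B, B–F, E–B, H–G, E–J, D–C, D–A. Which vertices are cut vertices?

Removing B increases the component count from 2 to 4, so B is a cut vertex.
Removing D increases the component count from 2 to 3, so D is a cut vertex.
Removing E increases the component count from 2 to 3, so E is a cut vertex.
By contrast removing C leaves 2 components; it is not a cut vertex. No other vertex is a cut vertex either.

B, D, E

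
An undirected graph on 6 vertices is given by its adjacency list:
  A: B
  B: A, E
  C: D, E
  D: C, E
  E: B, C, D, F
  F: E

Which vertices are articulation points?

B, E

Removing B increases the component count from 1 to 2, so B is a cut vertex.
Removing E increases the component count from 1 to 3, so E is a cut vertex.
By contrast removing A leaves 1 component; it is not a cut vertex. No other vertex is a cut vertex either.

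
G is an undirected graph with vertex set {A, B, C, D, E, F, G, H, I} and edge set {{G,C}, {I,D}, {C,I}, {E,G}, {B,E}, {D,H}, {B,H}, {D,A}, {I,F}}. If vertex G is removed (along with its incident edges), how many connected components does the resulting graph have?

With G gone, the remaining components are: {A, B, C, D, E, F, H, I}.
That is 1 component.

1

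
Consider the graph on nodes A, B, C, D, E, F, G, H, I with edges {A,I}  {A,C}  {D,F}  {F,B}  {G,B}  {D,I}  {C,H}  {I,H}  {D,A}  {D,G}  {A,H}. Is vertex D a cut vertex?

Deleting D raises the number of components from 2 to 3, so D is a cut vertex.

Yes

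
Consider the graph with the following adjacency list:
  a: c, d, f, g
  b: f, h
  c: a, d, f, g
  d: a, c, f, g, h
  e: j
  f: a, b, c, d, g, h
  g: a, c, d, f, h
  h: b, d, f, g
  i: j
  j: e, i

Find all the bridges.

e-j, i-j

The edges on the cycle a-d-h-g-f-a are not bridges since each lies on that cycle.
But removing j-i disconnects j from i; removing j-e disconnects j from e — these are bridges.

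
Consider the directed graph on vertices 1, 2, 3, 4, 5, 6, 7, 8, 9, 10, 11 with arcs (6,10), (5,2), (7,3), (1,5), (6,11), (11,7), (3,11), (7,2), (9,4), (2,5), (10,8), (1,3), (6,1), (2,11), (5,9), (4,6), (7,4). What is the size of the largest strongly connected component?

9

{1, 2, 3, 4, 5, 6, 7, 9, 11} are all mutually reachable — one SCC of size 9.
{8} is an SCC by itself.
{10} is an SCC by itself.
The largest has 9 vertices.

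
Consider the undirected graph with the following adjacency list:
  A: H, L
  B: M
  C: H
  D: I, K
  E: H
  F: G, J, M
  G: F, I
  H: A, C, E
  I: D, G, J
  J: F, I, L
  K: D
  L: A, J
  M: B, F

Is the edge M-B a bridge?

Yes

Removing M-B leaves no path between M and B: the component count goes from 1 to 2. So it is a bridge.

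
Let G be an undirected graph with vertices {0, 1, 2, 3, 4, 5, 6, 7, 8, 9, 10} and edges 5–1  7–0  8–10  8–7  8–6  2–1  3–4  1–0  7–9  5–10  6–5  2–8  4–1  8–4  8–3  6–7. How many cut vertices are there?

1

Removing 7 increases the component count from 1 to 2, so 7 is a cut vertex.
By contrast removing 8 leaves 1 component; it is not a cut vertex. No other vertex is a cut vertex either.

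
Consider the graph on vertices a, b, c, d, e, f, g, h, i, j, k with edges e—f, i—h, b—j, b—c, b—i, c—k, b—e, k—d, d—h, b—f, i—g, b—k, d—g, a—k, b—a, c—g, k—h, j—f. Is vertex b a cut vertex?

Yes

Deleting b raises the number of components from 1 to 2, so b is a cut vertex.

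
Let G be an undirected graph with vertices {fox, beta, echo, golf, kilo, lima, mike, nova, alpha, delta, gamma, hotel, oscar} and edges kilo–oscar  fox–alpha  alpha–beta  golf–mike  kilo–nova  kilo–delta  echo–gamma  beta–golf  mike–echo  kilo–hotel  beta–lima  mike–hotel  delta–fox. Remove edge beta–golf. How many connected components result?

beta and golf are still connected via beta-alpha-fox-delta-kilo-hotel-mike-golf, so the component count stays at 1.

1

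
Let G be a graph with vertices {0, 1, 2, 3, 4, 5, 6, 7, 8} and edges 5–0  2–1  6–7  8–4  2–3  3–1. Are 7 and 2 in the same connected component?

The component containing 7 is {6, 7}, and 2 is not in it.

No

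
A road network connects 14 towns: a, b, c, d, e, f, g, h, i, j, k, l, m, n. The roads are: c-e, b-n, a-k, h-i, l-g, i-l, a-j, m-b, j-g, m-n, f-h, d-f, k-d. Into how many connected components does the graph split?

3

Starting from c we can reach c, e. That is one component of size 2.
Starting from b we can reach b, m, n. That is one component of size 3.
Starting from a we can reach a, d, f, g, h, i, j, k, l. That is one component of size 9.
Total: 3 components.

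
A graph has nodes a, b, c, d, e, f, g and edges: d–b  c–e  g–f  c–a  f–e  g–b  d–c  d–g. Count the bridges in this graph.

The edges on the cycle d-g-f-e-c-d are not bridges since each lies on that cycle.
But removing a–c disconnects a from c — this is a bridge.

1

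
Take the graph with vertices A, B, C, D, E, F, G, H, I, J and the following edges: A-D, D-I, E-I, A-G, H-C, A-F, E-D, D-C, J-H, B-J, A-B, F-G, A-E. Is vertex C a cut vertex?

Deleting C leaves 1 component (was 1) (its neighbors D, H remain connected to each other), so C is not a cut vertex.

No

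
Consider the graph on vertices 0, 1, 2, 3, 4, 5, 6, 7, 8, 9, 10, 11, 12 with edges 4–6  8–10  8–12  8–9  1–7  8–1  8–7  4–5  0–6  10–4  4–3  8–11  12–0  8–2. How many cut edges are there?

The edges on the cycle 8-10-4-6-0-12-8 are not bridges since each lies on that cycle.
But removing 8–9 disconnects 8 from 9; removing 5–4 disconnects 5 from 4; removing 3–4 disconnects 3 from 4; removing 8–11 disconnects 8 from 11 — these are bridges.
In total 5 edges are bridges.

5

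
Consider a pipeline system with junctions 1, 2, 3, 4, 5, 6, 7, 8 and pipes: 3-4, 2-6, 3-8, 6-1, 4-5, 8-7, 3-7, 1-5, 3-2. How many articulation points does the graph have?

1

Removing 3 increases the component count from 1 to 2, so 3 is a cut vertex.
By contrast removing 6 leaves 1 component; it is not a cut vertex. No other vertex is a cut vertex either.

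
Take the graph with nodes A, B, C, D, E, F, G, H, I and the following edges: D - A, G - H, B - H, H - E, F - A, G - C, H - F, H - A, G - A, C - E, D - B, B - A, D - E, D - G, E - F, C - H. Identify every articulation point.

Removing E, for instance, still leaves 2 components. No single vertex removal increases the component count — the graph has no articulation points.

none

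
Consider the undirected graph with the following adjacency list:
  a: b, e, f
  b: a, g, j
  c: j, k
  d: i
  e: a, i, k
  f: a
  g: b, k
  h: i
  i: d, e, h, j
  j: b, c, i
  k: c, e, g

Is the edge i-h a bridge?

Yes

Removing i-h leaves no path between i and h: the component count goes from 1 to 2. So it is a bridge.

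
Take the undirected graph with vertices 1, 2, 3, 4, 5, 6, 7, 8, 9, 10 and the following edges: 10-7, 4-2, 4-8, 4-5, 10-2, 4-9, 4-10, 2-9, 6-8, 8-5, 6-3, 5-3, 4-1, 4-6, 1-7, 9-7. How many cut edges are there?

0

The edges on the cycle 4-6-3-5-4 are not bridges since each lies on that cycle.
Every edge lies on some cycle, so there are no bridges.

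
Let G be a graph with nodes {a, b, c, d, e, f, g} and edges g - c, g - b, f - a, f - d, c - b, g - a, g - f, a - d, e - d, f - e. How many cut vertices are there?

1

Removing g increases the component count from 1 to 2, so g is a cut vertex.
By contrast removing d leaves 1 component; it is not a cut vertex. No other vertex is a cut vertex either.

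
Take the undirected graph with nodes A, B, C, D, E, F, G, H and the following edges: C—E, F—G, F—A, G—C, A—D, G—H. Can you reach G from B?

No

The component containing B is {B}, and G is not in it.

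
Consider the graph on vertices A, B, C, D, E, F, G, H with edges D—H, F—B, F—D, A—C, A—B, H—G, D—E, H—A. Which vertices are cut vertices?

A, D, H

Removing A increases the component count from 1 to 2, so A is a cut vertex.
Removing D increases the component count from 1 to 2, so D is a cut vertex.
Removing H increases the component count from 1 to 2, so H is a cut vertex.
By contrast removing E leaves 1 component; it is not a cut vertex. No other vertex is a cut vertex either.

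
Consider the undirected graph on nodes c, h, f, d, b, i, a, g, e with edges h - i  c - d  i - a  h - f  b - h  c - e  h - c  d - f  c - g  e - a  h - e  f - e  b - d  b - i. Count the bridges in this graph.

The edges on the cycle h-c-e-f-h are not bridges since each lies on that cycle.
But removing c - g disconnects c from g — this is a bridge.

1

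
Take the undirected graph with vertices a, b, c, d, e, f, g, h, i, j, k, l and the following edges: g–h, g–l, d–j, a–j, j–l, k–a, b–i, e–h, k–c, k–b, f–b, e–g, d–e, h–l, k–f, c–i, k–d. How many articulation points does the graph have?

Removing k increases the component count from 1 to 2, so k is a cut vertex.
By contrast removing f leaves 1 component; it is not a cut vertex. No other vertex is a cut vertex either.

1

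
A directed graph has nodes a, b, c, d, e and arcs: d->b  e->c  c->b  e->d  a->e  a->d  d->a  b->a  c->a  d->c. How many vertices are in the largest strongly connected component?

{a, b, c, d, e} are all mutually reachable — one SCC of size 5.
The largest has 5 vertices.

5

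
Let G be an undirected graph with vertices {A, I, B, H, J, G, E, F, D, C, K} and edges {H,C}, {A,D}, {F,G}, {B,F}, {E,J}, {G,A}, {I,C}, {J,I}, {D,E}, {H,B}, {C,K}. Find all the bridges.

The edges on the cycle H-B-F-G-A-D-E-J-I-C-H are not bridges since each lies on that cycle.
But removing C - K disconnects C from K — this is a bridge.

C-K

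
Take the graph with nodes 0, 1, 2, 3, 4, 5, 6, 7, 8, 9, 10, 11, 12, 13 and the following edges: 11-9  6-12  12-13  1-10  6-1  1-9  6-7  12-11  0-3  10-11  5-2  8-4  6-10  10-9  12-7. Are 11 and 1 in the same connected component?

From 11 we can reach 1, 6, 7, 9, 10, 11, 12, 13, which includes 1.

Yes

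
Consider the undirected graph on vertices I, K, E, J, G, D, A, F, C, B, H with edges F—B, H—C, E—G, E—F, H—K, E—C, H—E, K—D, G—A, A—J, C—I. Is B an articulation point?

No

Deleting B leaves 1 component (was 1), so B is not a cut vertex.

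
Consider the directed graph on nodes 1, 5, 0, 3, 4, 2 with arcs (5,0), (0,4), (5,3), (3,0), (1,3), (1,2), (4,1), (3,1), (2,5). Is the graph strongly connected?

From 2 we can reach every vertex (0, 1, 2, 3, 4, 5), and every vertex can reach 2 (0, 1, 2, 3, 4, 5). So the whole graph is one strongly connected component.

Yes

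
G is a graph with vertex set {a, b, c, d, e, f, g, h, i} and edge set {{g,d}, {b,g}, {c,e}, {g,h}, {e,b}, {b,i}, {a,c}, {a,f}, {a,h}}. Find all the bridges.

a-f, b-i, d-g

The edges on the cycle a-c-e-b-g-h-a are not bridges since each lies on that cycle.
But removing b - i disconnects b from i; removing g - d disconnects g from d; removing a - f disconnects a from f — these are bridges.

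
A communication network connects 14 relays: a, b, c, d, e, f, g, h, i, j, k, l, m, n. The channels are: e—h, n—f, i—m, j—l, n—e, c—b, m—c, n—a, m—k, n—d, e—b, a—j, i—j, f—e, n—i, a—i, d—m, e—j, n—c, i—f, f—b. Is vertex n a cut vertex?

Deleting n leaves 2 components (was 2), so n is not a cut vertex.

No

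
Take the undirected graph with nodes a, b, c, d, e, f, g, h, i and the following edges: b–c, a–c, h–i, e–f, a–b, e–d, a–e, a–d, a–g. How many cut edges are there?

The edges on the cycle a-b-c-a are not bridges since each lies on that cycle.
But removing a–g disconnects a from g; removing e–f disconnects e from f; removing i–h disconnects i from h — these are bridges.
That makes 3 bridges.

3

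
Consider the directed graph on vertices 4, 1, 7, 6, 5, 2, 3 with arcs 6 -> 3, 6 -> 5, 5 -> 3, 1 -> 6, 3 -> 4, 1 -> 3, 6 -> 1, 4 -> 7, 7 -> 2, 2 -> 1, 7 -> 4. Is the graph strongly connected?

Yes

From 3 we can reach every vertex (1, 2, 3, 4, 5, 6, 7), and every vertex can reach 3 (1, 2, 3, 4, 5, 6, 7). So the whole graph is one strongly connected component.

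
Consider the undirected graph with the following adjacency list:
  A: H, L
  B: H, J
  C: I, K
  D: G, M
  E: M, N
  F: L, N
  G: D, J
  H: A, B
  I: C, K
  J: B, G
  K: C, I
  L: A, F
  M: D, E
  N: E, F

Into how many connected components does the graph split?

2

Starting from C we can reach C, I, K. That is one component of size 3.
Starting from A we can reach A, B, D, E, F, G, H, J, L, M, N. That is one component of size 11.
Total: 2 components.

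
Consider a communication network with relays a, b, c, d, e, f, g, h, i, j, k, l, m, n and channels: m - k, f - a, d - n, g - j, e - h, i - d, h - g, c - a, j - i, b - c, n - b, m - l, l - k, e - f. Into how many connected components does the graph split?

Starting from k we can reach k, l, m. That is one component of size 3.
Starting from a we can reach a, b, c, d, e, f, g, h, i, j, n. That is one component of size 11.
Total: 2 components.

2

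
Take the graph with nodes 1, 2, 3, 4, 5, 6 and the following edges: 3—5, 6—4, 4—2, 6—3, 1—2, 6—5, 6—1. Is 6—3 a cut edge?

After removing 6—3, the path 6-5-3 still connects them, so the edge is not a bridge.

No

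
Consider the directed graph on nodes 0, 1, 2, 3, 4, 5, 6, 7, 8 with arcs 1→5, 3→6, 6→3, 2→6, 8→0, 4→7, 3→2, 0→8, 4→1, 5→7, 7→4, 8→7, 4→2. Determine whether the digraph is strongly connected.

There is no directed path from 2 to 5, so the graph is not strongly connected.

No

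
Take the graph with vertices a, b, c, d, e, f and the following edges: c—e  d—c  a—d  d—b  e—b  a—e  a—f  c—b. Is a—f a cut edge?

Removing a—f leaves no path between a and f: the component count goes from 1 to 2. So it is a bridge.

Yes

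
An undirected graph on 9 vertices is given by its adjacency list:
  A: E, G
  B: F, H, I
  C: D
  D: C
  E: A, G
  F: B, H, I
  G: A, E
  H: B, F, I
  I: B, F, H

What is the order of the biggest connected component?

Starting from C we can reach C, D. That is one component of size 2.
Starting from A we can reach A, E, G. That is one component of size 3.
Starting from B we can reach B, F, H, I. That is one component of size 4.
The largest has 4 vertices.

4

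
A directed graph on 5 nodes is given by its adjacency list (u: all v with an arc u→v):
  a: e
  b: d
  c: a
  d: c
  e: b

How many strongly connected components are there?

{a, b, c, d, e} are all mutually reachable — one SCC of size 5.
That gives 1 strongly connected component.

1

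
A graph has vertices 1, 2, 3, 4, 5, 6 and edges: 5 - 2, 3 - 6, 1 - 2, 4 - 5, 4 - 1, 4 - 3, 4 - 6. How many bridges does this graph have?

The edges on the cycle 4-3-6-4 are not bridges since each lies on that cycle.
Every edge lies on some cycle, so there are no bridges.

0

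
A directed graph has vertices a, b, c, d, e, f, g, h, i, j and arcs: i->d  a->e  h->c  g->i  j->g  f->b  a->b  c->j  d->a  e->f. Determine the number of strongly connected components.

10

{b} is an SCC by itself.
{e} is an SCC by itself.
{g} is an SCC by itself.
{d} is an SCC by itself.
{i} is an SCC by itself.
(and 5 more singleton SCCs)
That gives 10 strongly connected components.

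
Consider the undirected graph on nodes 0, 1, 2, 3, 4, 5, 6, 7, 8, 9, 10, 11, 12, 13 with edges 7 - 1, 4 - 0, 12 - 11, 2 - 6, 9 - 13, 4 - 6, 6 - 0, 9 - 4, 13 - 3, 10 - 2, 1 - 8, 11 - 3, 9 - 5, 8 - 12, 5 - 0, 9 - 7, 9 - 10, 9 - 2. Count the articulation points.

Removing 9 increases the component count from 1 to 2, so 9 is a cut vertex.
By contrast removing 4 leaves 1 component; it is not a cut vertex. No other vertex is a cut vertex either.

1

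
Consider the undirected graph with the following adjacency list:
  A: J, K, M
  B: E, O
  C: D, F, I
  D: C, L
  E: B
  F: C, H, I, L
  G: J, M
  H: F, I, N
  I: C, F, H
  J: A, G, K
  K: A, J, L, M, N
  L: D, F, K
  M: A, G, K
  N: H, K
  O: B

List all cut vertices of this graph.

B, K

Removing B increases the component count from 2 to 3, so B is a cut vertex.
Removing K increases the component count from 2 to 3, so K is a cut vertex.
By contrast removing E leaves 2 components; it is not a cut vertex. No other vertex is a cut vertex either.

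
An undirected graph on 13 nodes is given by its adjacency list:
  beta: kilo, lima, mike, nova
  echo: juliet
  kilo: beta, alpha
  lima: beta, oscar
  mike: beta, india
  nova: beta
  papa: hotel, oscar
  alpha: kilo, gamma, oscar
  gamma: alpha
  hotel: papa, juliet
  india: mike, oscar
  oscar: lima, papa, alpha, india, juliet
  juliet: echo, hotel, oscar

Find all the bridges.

alpha-gamma, beta-nova, echo-juliet

The edges on the cycle lima-oscar-alpha-kilo-beta-lima are not bridges since each lies on that cycle.
But removing gamma-alpha disconnects gamma from alpha; removing echo-juliet disconnects echo from juliet; removing beta-nova disconnects beta from nova — these are bridges.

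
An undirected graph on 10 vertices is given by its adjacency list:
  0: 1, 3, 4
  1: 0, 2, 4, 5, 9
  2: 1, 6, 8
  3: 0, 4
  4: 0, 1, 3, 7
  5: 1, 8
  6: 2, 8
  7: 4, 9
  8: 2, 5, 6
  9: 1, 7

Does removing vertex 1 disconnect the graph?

Deleting 1 raises the number of components from 1 to 2, so 1 is a cut vertex.

Yes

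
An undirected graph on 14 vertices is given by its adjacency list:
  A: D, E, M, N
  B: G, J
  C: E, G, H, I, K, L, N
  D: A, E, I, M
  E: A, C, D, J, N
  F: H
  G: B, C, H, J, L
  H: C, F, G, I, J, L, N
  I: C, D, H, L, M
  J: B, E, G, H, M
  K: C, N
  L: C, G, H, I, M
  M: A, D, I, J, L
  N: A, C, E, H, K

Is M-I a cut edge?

No

After removing M-I, the path M-D-I still connects them, so the edge is not a bridge.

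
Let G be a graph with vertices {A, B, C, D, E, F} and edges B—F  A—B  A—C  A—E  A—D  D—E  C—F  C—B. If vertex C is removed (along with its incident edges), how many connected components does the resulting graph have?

1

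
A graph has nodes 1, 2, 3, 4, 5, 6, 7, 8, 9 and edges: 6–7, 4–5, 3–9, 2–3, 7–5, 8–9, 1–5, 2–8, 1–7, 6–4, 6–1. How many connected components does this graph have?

2

Starting from 2 we can reach 2, 3, 8, 9. That is one component of size 4.
Starting from 1 we can reach 1, 4, 5, 6, 7. That is one component of size 5.
Total: 2 components.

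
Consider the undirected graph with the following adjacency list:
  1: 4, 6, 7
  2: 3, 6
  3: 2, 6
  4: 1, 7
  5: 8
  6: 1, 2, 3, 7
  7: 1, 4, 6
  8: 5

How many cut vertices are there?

1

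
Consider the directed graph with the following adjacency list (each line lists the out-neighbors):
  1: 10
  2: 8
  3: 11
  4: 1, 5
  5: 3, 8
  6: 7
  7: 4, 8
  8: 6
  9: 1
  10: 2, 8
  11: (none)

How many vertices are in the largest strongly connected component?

{1, 2, 4, 5, 6, 7, 8, 10} are all mutually reachable — one SCC of size 8.
{3} is an SCC by itself.
{11} is an SCC by itself.
{9} is an SCC by itself.
The largest has 8 vertices.

8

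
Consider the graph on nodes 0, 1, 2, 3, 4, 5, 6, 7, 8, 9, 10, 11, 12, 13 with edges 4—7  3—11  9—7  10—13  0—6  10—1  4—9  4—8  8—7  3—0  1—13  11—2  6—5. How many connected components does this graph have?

4

12 is isolated — a component by itself.
Starting from 1 we can reach 1, 10, 13. That is one component of size 3.
Starting from 4 we can reach 4, 7, 8, 9. That is one component of size 4.
Starting from 0 we can reach 0, 2, 3, 5, 6, 11. That is one component of size 6.
Total: 4 components.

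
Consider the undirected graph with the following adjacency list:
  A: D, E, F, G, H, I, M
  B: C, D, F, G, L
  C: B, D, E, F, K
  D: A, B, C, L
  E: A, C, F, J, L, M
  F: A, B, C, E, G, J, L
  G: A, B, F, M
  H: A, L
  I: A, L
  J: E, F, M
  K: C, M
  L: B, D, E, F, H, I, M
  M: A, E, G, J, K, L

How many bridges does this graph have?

0

The edges on the cycle F-A-H-L-F are not bridges since each lies on that cycle.
Every edge lies on some cycle, so there are no bridges.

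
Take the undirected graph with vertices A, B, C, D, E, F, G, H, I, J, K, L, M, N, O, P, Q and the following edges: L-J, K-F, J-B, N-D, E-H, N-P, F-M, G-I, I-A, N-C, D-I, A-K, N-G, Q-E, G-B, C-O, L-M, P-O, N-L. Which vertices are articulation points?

Removing E increases the component count from 2 to 3, so E is a cut vertex.
Removing N increases the component count from 2 to 3, so N is a cut vertex.
By contrast removing L leaves 2 components; it is not a cut vertex. No other vertex is a cut vertex either.

E, N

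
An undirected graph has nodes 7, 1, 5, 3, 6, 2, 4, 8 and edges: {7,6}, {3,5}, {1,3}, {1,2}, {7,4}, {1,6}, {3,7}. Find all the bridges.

The edges on the cycle 1-3-7-6-1 are not bridges since each lies on that cycle.
But removing 3—5 disconnects 3 from 5; removing 1—2 disconnects 1 from 2; removing 7—4 disconnects 7 from 4 — these are bridges.

1-2, 3-5, 4-7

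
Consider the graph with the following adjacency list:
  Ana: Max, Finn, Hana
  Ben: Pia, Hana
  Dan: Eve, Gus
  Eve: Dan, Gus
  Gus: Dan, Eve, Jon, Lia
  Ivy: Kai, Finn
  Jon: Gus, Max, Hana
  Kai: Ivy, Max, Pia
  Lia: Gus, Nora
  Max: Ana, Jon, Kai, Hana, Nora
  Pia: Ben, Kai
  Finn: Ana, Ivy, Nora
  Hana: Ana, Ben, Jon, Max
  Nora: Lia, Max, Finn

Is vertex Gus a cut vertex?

Yes

Deleting Gus raises the number of components from 1 to 2, so Gus is a cut vertex.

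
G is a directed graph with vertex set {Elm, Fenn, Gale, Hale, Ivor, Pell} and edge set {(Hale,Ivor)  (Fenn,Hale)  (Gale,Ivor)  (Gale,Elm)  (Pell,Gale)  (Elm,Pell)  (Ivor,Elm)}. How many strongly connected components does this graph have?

3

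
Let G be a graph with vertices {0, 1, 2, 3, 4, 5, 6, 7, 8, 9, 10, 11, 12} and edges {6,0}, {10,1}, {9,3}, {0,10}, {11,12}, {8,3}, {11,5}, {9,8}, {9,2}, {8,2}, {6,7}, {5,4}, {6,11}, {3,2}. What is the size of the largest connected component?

9

Starting from 2 we can reach 2, 3, 8, 9. That is one component of size 4.
Starting from 0 we can reach 0, 1, 4, 5, 6, 7, 10, 11, 12. That is one component of size 9.
The largest has 9 vertices.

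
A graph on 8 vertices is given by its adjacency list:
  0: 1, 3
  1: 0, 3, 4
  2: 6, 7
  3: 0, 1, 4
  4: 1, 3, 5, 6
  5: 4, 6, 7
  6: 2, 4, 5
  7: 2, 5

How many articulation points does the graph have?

Removing 4 increases the component count from 1 to 2, so 4 is a cut vertex.
By contrast removing 7 leaves 1 component; it is not a cut vertex. No other vertex is a cut vertex either.

1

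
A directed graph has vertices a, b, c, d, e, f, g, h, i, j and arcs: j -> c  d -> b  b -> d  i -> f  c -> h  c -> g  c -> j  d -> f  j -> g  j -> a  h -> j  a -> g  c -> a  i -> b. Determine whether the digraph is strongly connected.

No

There is no directed path from g to d, so the graph is not strongly connected.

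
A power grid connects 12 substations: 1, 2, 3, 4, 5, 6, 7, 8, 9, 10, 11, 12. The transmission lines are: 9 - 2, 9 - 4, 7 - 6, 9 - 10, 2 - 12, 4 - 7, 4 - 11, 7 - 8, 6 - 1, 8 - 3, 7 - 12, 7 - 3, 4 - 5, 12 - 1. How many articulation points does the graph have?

3

Removing 4 increases the component count from 1 to 3, so 4 is a cut vertex.
Removing 7 increases the component count from 1 to 2, so 7 is a cut vertex.
Removing 9 increases the component count from 1 to 2, so 9 is a cut vertex.
By contrast removing 12 leaves 1 component; it is not a cut vertex. No other vertex is a cut vertex either.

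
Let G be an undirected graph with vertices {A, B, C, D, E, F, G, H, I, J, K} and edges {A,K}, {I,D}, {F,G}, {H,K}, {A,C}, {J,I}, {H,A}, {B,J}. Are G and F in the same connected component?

Yes

From G we can reach F, G, which includes F.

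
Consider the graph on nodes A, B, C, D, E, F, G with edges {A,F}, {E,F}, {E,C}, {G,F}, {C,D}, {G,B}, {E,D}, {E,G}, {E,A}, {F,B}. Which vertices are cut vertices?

E

Removing E increases the component count from 1 to 2, so E is a cut vertex.
By contrast removing C leaves 1 component; it is not a cut vertex. No other vertex is a cut vertex either.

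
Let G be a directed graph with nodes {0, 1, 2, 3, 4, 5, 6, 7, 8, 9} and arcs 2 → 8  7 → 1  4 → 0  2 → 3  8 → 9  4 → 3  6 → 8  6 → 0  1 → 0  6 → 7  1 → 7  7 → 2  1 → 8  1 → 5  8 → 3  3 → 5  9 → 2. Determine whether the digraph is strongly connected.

No

There is no directed path from 9 to 1, so the graph is not strongly connected.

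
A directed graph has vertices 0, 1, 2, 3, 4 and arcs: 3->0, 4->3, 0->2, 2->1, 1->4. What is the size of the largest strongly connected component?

{0, 1, 2, 3, 4} are all mutually reachable — one SCC of size 5.
The largest has 5 vertices.

5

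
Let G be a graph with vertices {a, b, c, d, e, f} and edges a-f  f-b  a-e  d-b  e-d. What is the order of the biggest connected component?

5

c is isolated — a component by itself.
Starting from a we can reach a, b, d, e, f. That is one component of size 5.
The largest has 5 vertices.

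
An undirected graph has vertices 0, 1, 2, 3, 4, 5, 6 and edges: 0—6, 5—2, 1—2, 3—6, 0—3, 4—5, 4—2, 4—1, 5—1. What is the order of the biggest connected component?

Starting from 0 we can reach 0, 3, 6. That is one component of size 3.
Starting from 1 we can reach 1, 2, 4, 5. That is one component of size 4.
The largest has 4 vertices.

4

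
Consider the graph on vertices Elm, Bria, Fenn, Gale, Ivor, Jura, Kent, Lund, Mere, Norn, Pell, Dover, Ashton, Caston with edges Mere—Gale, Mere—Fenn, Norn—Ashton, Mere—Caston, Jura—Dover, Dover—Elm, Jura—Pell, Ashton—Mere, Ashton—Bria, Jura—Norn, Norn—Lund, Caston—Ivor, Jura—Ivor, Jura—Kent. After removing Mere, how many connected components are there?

3

With Mere gone, the remaining components are: {Fenn}; {Gale}; {Elm, Bria, Ivor, Jura, Kent, Lund, Norn, Pell, Dover, Ashton, Caston}.
That is 3 components.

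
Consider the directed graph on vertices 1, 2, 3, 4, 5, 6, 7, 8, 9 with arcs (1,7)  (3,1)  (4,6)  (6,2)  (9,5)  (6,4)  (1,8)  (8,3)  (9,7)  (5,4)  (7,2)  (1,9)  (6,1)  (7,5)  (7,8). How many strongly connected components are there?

2

{1, 3, 4, 5, 6, 7, 8, 9} are all mutually reachable — one SCC of size 8.
{2} is an SCC by itself.
That gives 2 strongly connected components.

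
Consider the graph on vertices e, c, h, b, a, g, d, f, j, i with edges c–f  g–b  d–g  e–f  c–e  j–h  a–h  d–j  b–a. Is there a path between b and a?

Yes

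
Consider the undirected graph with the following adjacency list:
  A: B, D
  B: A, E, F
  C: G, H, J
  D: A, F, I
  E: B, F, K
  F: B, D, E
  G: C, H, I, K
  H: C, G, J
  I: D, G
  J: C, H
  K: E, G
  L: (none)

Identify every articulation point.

G

Removing G increases the component count from 2 to 3, so G is a cut vertex.
By contrast removing H leaves 2 components; it is not a cut vertex. No other vertex is a cut vertex either.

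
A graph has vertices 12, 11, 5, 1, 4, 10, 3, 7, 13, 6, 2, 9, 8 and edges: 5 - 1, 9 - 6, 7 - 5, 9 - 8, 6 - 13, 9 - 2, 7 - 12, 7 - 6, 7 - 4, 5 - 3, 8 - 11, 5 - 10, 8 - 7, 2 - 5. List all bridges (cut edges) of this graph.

The edges on the cycle 9-8-7-5-2-9 are not bridges since each lies on that cycle.
But removing 7 - 4 disconnects 7 from 4; removing 5 - 10 disconnects 5 from 10; removing 6 - 13 disconnects 6 from 13; removing 12 - 7 disconnects 12 from 7 — these are bridges.
In total 7 edges are bridges.

1-5, 10-5, 11-8, 12-7, 13-6, 3-5, 4-7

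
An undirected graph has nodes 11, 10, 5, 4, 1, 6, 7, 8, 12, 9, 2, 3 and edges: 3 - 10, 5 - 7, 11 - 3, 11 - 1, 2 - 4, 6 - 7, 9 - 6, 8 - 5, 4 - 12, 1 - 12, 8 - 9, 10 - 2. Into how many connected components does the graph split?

2

Starting from 5 we can reach 5, 6, 7, 8, 9. That is one component of size 5.
Starting from 1 we can reach 1, 2, 3, 4, 10, 11, 12. That is one component of size 7.
Total: 2 components.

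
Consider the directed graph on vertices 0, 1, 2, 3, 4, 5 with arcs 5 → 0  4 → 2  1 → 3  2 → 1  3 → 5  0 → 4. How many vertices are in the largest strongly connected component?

{0, 1, 2, 3, 4, 5} are all mutually reachable — one SCC of size 6.
The largest has 6 vertices.

6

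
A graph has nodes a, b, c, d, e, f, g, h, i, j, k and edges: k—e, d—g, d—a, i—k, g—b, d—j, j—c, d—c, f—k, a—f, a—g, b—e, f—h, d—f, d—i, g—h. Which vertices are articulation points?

Removing d increases the component count from 1 to 2, so d is a cut vertex.
By contrast removing g leaves 1 component; it is not a cut vertex. No other vertex is a cut vertex either.

d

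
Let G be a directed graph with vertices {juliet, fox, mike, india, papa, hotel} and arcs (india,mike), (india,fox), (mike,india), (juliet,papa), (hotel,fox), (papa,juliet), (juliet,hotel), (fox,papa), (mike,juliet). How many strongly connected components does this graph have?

{fox, papa, hotel, juliet} are all mutually reachable — one SCC of size 4.
{mike, india} are all mutually reachable — one SCC of size 2.
That gives 2 strongly connected components.

2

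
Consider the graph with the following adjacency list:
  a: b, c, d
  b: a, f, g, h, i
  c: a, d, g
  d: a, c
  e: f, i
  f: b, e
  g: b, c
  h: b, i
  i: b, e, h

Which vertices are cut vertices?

Removing b increases the component count from 1 to 2, so b is a cut vertex.
By contrast removing a leaves 1 component; it is not a cut vertex. No other vertex is a cut vertex either.

b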